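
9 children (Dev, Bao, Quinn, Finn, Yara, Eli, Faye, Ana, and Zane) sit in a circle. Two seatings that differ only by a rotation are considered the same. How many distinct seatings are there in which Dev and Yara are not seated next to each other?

Without the restriction there are (8)! = 40320 seatings.
Those with Dev next to Yara: fuse the pair into one unit and seat 8 units around a circle — 2·(7)! = 10080.
Subtracting, 40320 − 10080 = 30240.

30240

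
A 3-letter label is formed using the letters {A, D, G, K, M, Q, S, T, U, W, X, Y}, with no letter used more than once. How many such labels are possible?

1320

With no repetition, fill the 3 letters in order: 12 choices, then 11, down to 10.
12 × 11 × 10 = 1320.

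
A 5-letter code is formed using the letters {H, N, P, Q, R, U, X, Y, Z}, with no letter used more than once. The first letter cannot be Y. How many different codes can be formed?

13440

The first letter has 9−1 = 8 choices (anything except Y).
The remaining 4 letters are filled from the other 8 symbols without repetition: 8 × 7 × 6 × 5 = 1680.
Total: 8 × 1680 = 13440.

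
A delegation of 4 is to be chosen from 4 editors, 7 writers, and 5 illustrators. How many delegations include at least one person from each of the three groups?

910

Total 4-person selections from all 16: C(16,4) = 1820.
Selections missing a whole group: no editors → C(12,4) = 495; no writers → C(9,4) = 126; no illustrators → C(11,4) = 330.
Add back selections omitting two groups (i.e. drawn from a single group): C(4,4) + C(7,4) + C(5,4) = 41.
By inclusion–exclusion: 1820 − 951 + 41 = 910.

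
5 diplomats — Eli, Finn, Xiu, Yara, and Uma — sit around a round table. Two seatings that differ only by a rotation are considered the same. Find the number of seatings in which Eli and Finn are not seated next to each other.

12

Without the restriction there are (4)! = 24 seatings.
Seatings with Eli beside Finn: treat them as a block with 2 internal orders, giving 2 × (3)! = 12.
Subtracting, 24 − 12 = 12.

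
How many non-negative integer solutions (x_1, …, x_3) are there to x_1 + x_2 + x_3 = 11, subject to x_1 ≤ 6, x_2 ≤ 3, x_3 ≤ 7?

Without the upper bounds there are C(13,2) = 78 ways to split 11 among 3 variables.
Subtract solutions that violate a single cap (substitute x_i' = x_i − (cap_i+1)): x_1 ≥ 7 gives C(6,2) = 15; x_2 ≥ 4 gives C(9,2) = 36; x_3 ≥ 8 gives C(5,2) = 10. Together 61.
Add back pairs where two caps are both exceeded: 1 + 0 + 0 = 1.
By inclusion–exclusion the count is 78 − 61 + 1 = 18.

18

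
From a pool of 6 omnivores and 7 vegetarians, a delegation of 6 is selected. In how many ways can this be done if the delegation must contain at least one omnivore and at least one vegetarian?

Unrestricted: C(13,6) = 1716 ways to pick any 6 of the 13.
Subtract selections that omit an entire group: no omnivores → C(7,6) = 7; no vegetarians → C(6,6) = 1.
Both groups omitted at once is impossible, so 1716 − 8 = 1708.

1708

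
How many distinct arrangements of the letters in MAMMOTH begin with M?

360

With the first slot taken by M, it remains to arrange the other 6 letters (AMMOTH).
Those 6 letters have M appearing twice, giving (6)!/(2!) = 360.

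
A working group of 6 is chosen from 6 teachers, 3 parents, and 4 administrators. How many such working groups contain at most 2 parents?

1596

Split by how many parents are chosen (0 through 2).
Sum: C(3,0)·C(10,6) + C(3,1)·C(10,5) + C(3,2)·C(10,4) = 210 + 756 + 630 = 1596.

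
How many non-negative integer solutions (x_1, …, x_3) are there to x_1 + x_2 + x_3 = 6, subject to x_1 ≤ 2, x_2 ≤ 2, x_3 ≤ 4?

6

Ignoring the caps, the number of non-negative solutions to x_1+…+x_3 = 6 is C(8,2) = 28.
Subtract solutions that violate a single cap (substitute x_i' = x_i − (cap_i+1)): x_1 ≥ 3 gives C(5,2) = 10; x_2 ≥ 3 gives C(5,2) = 10; x_3 ≥ 5 gives C(3,2) = 3. Together 23.
Add back pairs where two caps are both exceeded: 1 + 0 + 0 = 1.
By inclusion–exclusion the count is 28 − 23 + 1 = 6.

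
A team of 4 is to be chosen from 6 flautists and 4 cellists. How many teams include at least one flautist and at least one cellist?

194

Total 4-person selections from all 10: C(10,4) = 210.
Selections missing a whole group: no flautists → C(4,4) = 1; no cellists → C(6,4) = 15.
Both groups omitted at once is impossible, so 210 − 16 = 194.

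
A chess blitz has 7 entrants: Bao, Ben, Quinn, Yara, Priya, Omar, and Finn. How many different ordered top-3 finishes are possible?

There are 7 choices for 1st place, 6 for 2nd, and 5 for 3rd.
That gives 7 × 6 × 5 = 210.

210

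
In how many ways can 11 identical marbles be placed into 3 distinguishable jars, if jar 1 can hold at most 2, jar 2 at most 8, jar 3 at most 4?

By stars and bars, unrestricted non-negative solutions to x_1+…+x_3 = 11 number C(11+2,2) = 78.
Subtract solutions that violate a single cap (substitute x_i' = x_i − (cap_i+1)): x_1 ≥ 3 gives C(10,2) = 45; x_2 ≥ 9 gives C(4,2) = 6; x_3 ≥ 5 gives C(8,2) = 28. Together 79.
Add back pairs where two caps are both exceeded: 0 + 10 + 0 = 10.
By inclusion–exclusion the count is 78 − 79 + 10 = 9.

9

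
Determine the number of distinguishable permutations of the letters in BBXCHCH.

Letter multiplicities in BBXCHCH: B×2, C×2, H×2, X×1.
Dividing 7! = 5040 by 2!·2!·2! = 8 for the repeated letters gives 630.

630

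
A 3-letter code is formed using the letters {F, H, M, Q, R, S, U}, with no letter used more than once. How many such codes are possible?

210

This is a permutation of 3 out of 7: P(7,3) = 7!/4!.
7 × 6 × 5 = 210.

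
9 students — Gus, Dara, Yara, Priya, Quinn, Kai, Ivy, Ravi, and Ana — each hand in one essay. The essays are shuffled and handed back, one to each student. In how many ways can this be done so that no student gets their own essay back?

133496

Count assignments avoiding every fixed point. For any j of the 9 students fixed to their own essay, the other 9−j can be arranged in (9−j)! ways.
By inclusion–exclusion this is Σ_{j=0}^{9} (−1)^j C(9,j)·(9−j)!.
Computing: 362880 − 362880 + 181440 − 60480 + 15120 − 3024 + 504 − 72 + 9 − 1 = 133496.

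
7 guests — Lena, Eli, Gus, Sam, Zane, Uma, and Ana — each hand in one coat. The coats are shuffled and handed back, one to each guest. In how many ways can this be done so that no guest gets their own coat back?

1854

Let Aᵢ be the assignments in which guest i gets their own coat. We want the size of the complement of A₁∪…∪A_7.
By inclusion–exclusion this is Σ_{j=0}^{7} (−1)^j C(7,j)·(7−j)!.
Computing: 5040 − 5040 + 2520 − 840 + 210 − 42 + 7 − 1 = 1854.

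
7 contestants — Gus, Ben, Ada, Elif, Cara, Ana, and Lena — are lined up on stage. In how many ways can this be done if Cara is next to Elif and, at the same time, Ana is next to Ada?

Treat {Cara,Elif} as one block (2 orders) and {Ana,Ada} as another (2 orders).
That leaves 5 units to arrange: 2 × 2 × 5! = 4 × 120 = 480.

480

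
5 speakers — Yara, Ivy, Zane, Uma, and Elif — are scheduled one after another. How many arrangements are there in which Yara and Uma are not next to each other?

Of the 5! = 120 arrangements, those with Yara and Uma adjacent number 2 × 4! = 48 (treat the pair as a block with 2 internal orders).
Complementary counting: 120 − 48 = 72.

72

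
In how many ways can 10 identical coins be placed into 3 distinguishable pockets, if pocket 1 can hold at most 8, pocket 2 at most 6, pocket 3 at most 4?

32

Without the upper bounds there are C(12,2) = 66 ways to split 10 among 3 pockets.
Subtract solutions that violate a single cap (substitute x_i' = x_i − (cap_i+1)): x_1 ≥ 9 gives C(3,2) = 3; x_2 ≥ 7 gives C(5,2) = 10; x_3 ≥ 5 gives C(7,2) = 21. Together 34.
No two caps can be exceeded simultaneously, so the pair terms are all 0.
By inclusion–exclusion the count is 66 − 34 + 0 = 32.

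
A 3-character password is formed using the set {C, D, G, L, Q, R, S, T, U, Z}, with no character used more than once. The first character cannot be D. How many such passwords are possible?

648

The first character has 10−1 = 9 choices (anything except D).
The remaining 2 characters are filled from the other 9 symbols without repetition: 9 × 8 = 72.
Total: 9 × 72 = 648.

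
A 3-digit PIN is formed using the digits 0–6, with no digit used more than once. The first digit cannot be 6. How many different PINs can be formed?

The first digit has 7−1 = 6 choices (anything except 6).
The remaining 2 digits are filled from the other 6 symbols without repetition: 6 × 5 = 30.
Total: 6 × 30 = 180.

180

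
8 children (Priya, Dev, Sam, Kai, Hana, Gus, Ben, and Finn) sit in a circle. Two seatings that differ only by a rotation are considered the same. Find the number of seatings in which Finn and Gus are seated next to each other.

1440

Glue Finn and Gus into a block (2 internal orders). Seating 7 units around a circle gives (6)! arrangements.
So 2 × (6)! = 2 × 720 = 1440.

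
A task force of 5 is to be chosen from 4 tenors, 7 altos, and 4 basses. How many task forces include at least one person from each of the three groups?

With no constraint there are C(15,5) = 3003 possible selections.
Subtract selections that omit an entire group: no tenors → C(11,5) = 462; no altos → C(8,5) = 56; no basses → C(11,5) = 462.
Add back selections omitting two groups (i.e. drawn from a single group): C(4,5) + C(7,5) + C(4,5) = 21.
By inclusion–exclusion: 3003 − 980 + 21 = 2044.

2044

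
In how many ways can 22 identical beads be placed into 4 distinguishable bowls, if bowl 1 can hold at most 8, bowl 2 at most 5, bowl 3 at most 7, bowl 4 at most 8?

83

By stars and bars, unrestricted non-negative solutions to x_1+…+x_4 = 22 number C(22+3,3) = 2300.
Subtract solutions that violate a single cap (substitute x_i' = x_i − (cap_i+1)): x_1 ≥ 9 gives C(16,3) = 560; x_2 ≥ 6 gives C(19,3) = 969; x_3 ≥ 8 gives C(17,3) = 680; x_4 ≥ 9 gives C(16,3) = 560. Together 2769.
Add back pairs where two caps are both exceeded: 120 + 56 + 35 + 165 + 120 + 56 = 552.
By inclusion–exclusion the count is 2300 − 2769 + 552 = 83.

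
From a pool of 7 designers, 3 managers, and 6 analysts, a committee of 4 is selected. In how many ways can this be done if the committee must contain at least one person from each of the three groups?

819

With no constraint there are C(16,4) = 1820 possible selections.
Subtract selections that omit an entire group: no designers → C(9,4) = 126; no managers → C(13,4) = 715; no analysts → C(10,4) = 210.
Add back selections omitting two groups (i.e. drawn from a single group): C(7,4) + C(3,4) + C(6,4) = 50.
By inclusion–exclusion: 1820 − 1051 + 50 = 819.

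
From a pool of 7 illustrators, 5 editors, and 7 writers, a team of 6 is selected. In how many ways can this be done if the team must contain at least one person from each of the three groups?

22295

Unrestricted: C(19,6) = 27132 ways to pick any 6 of the 19.
Subtract selections that omit an entire group: no illustrators → C(12,6) = 924; no editors → C(14,6) = 3003; no writers → C(12,6) = 924.
Add back selections omitting two groups (i.e. drawn from a single group): C(7,6) + C(5,6) + C(7,6) = 14.
By inclusion–exclusion: 27132 − 4851 + 14 = 22295.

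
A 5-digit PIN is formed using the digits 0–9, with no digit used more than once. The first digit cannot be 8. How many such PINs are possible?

27216

The first digit has 10−1 = 9 choices (anything except 8).
The remaining 4 digits are filled from the other 9 symbols without repetition: 9 × 8 × 7 × 6 = 3024.
Total: 9 × 3024 = 27216.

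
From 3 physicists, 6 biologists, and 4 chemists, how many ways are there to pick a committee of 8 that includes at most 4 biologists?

1056

Split by how many biologists are chosen (0 through 4).
Sum: C(6,0)·C(7,8) + C(6,1)·C(7,7) + C(6,2)·C(7,6) + C(6,3)·C(7,5) + C(6,4)·C(7,4) = 0 + 6 + 105 + 420 + 525 = 1056.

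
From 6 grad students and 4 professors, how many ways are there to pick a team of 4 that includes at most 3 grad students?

Split by how many grad students are chosen (0 through 3).
Sum: C(6,0)·C(4,4) + C(6,1)·C(4,3) + C(6,2)·C(4,2) + C(6,3)·C(4,1) = 1 + 24 + 90 + 80 = 195.

195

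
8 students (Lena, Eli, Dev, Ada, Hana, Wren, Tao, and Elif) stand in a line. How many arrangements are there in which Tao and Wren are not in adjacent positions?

30240

There are 8! = 40320 arrangements in all. If Tao and Wren are adjacent, merging them into one block gives 2·(7)! = 10080 arrangements.
So 40320 − 10080 = 30240 arrangements keep them apart.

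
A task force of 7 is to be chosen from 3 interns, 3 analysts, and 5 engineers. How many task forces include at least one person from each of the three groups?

Unrestricted: C(11,7) = 330 ways to pick any 7 of the 11.
Selections missing a whole group: no interns → C(8,7) = 8; no analysts → C(8,7) = 8; no engineers → C(6,7) = 0.
Add back selections omitting two groups (i.e. drawn from a single group): C(3,7) + C(3,7) + C(5,7) = 0.
By inclusion–exclusion: 330 − 16 + 0 = 314.

314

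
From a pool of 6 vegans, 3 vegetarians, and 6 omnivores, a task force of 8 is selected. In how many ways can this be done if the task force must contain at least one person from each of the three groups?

Unrestricted: C(15,8) = 6435 ways to pick any 8 of the 15.
Selections missing a whole group: no vegans → C(9,8) = 9; no vegetarians → C(12,8) = 495; no omnivores → C(9,8) = 9.
Add back selections omitting two groups (i.e. drawn from a single group): C(6,8) + C(3,8) + C(6,8) = 0.
By inclusion–exclusion: 6435 − 513 + 0 = 5922.

5922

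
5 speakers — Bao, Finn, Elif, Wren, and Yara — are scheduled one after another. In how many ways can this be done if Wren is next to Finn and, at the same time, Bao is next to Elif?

Treat {Wren,Finn} as one block (2 orders) and {Bao,Elif} as another (2 orders).
That leaves 3 units to arrange: 2 × 2 × 3! = 4 × 6 = 24.

24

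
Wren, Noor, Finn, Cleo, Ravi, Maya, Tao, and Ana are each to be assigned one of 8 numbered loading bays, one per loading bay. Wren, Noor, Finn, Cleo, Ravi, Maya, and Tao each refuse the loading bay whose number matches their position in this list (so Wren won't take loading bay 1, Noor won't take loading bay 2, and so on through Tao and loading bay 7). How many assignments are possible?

16687

Let Aᵢ (for 1 ≤ i ≤ 7) be the placements that put person i in their forbidden loading bay. Any j of these fix j positions, leaving (8−j)! ways to fill the rest, and there are C(7,j) ways to pick which j.
By inclusion–exclusion, the number of valid placements is Σ_{j=0}^{7} (−1)^j C(7,j)·(8−j)!.
Computing: 40320 − 35280 + 15120 − 4200 + 840 − 126 + 14 − 1 = 16687.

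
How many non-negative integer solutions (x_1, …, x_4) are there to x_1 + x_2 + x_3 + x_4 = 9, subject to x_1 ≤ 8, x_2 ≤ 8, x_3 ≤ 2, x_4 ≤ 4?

103

By stars and bars, unrestricted non-negative solutions to x_1+…+x_4 = 9 number C(9+3,3) = 220.
Subtract solutions that violate a single cap (substitute x_i' = x_i − (cap_i+1)): x_1 ≥ 9 gives C(3,3) = 1; x_2 ≥ 9 gives C(3,3) = 1; x_3 ≥ 3 gives C(9,3) = 84; x_4 ≥ 5 gives C(7,3) = 35. Together 121.
Add back pairs where two caps are both exceeded: 0 + 0 + 0 + 0 + 0 + 4 = 4.
By inclusion–exclusion the count is 220 − 121 + 4 = 103.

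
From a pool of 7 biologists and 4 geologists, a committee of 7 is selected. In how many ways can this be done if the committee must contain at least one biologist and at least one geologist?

329

Unrestricted: C(11,7) = 330 ways to pick any 7 of the 11.
Subtract selections that omit an entire group: no biologists → C(4,7) = 0; no geologists → C(7,7) = 1.
Both groups omitted at once is impossible, so 330 − 1 = 329.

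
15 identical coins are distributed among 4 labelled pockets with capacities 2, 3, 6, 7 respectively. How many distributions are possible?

Without the upper bounds there are C(18,3) = 816 ways to split 15 among 4 pockets.
Subtract solutions that violate a single cap (substitute x_i' = x_i − (cap_i+1)): x_1 ≥ 3 gives C(15,3) = 455; x_2 ≥ 4 gives C(14,3) = 364; x_3 ≥ 7 gives C(11,3) = 165; x_4 ≥ 8 gives C(10,3) = 120. Together 1104.
Add back pairs where two caps are both exceeded: 165 + 56 + 35 + 35 + 20 + 1 = 312.
Subtract triples: 4 + 1 + 0 + 0 = 5.
By inclusion–exclusion the count is 816 − 1104 + 312 − 5 = 19.

19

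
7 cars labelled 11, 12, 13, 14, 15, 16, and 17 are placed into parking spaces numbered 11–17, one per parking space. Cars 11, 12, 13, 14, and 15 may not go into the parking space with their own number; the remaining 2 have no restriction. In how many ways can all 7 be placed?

Let Aᵢ (for 11 ≤ i ≤ 15) be the placements that put car i in its forbidden parking space. Any j of these fix j positions, leaving (7−j)! ways to fill the rest, and there are C(5,j) ways to pick which j.
By inclusion–exclusion, the number of valid placements is Σ_{j=0}^{5} (−1)^j C(5,j)·(7−j)!.
Computing: 5040 − 3600 + 1200 − 240 + 30 − 2 = 2428.

2428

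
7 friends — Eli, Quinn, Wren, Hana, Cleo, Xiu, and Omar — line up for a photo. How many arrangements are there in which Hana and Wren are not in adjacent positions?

3600

Of the 7! = 5040 arrangements, those with Hana and Wren adjacent number 2 × 6! = 1440 (treat the pair as a block with 2 internal orders).
So 5040 − 1440 = 3600 arrangements keep them apart.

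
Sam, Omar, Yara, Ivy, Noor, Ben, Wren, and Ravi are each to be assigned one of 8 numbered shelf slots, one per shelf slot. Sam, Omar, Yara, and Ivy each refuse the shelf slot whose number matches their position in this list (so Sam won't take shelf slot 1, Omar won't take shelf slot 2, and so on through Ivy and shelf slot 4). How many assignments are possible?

Let Aᵢ (for 1 ≤ i ≤ 4) be the placements that put person i in their forbidden shelf slot. Any j of these fix j positions, leaving (8−j)! ways to fill the rest, and there are C(4,j) ways to pick which j.
By inclusion–exclusion, the number of valid placements is Σ_{j=0}^{4} (−1)^j C(4,j)·(8−j)!.
Computing: 40320 − 20160 + 4320 − 480 + 24 = 24024.

24024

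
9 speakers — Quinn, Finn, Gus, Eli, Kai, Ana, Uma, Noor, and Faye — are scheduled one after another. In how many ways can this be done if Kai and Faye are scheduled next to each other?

Glue Kai and Faye into one block (2 internal orders), leaving 8 units to arrange in a row.
So the count is 2·(8)! = 80640.

80640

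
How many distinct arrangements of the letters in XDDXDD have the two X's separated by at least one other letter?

There are 6!/(4!·2!) = 15 arrangements of XDDXDD in total.
Arrangements with the X's together: treat XX as one letter, giving (5)!/(4!) = 5.
Hence 15 − 5 = 10.

10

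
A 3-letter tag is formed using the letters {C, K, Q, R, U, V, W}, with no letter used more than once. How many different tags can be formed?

210

This is a permutation of 3 out of 7: P(7,3) = 7!/4!.
That product is 7 × 6 × 5 = 210.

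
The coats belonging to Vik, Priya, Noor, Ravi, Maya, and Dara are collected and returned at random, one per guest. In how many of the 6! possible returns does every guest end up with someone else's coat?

Let Aᵢ be the assignments in which guest i gets their own coat. We want the size of the complement of A₁∪…∪A_6.
By inclusion–exclusion this is Σ_{j=0}^{6} (−1)^j C(6,j)·(6−j)!.
Computing: 720 − 720 + 360 − 120 + 30 − 6 + 1 = 265.

265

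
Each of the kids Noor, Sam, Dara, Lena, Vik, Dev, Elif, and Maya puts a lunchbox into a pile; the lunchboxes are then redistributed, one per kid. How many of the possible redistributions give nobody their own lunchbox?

14833

Let Aᵢ be the assignments in which kid i gets their own lunchbox. We want the size of the complement of A₁∪…∪A_8.
By inclusion–exclusion this is Σ_{j=0}^{8} (−1)^j C(8,j)·(8−j)!.
Computing: 40320 − 40320 + 20160 − 6720 + 1680 − 336 + 56 − 8 + 1 = 14833.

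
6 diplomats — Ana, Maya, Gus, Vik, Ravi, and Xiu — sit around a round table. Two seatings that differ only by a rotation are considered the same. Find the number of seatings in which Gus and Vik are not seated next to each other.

Without the restriction there are (5)! = 120 seatings.
Those with Gus next to Vik: fuse the pair into one unit and seat 5 units around a circle — 2·(4)! = 48.
Subtracting, 120 − 48 = 72.

72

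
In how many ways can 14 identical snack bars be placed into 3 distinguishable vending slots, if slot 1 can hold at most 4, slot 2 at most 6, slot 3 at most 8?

By stars and bars, unrestricted non-negative solutions to x_1+…+x_3 = 14 number C(14+2,2) = 120.
Subtract solutions that violate a single cap (substitute x_i' = x_i − (cap_i+1)): x_1 ≥ 5 gives C(11,2) = 55; x_2 ≥ 7 gives C(9,2) = 36; x_3 ≥ 9 gives C(7,2) = 21. Together 112.
Add back pairs where two caps are both exceeded: 6 + 1 + 0 = 7.
By inclusion–exclusion the count is 120 − 112 + 7 = 15.

15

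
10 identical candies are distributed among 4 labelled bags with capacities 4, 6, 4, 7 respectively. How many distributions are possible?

Ignoring the caps, the number of non-negative solutions to x_1+…+x_4 = 10 is C(13,3) = 286.
Subtract solutions that violate a single cap (substitute x_i' = x_i − (cap_i+1)): x_1 ≥ 5 gives C(8,3) = 56; x_2 ≥ 7 gives C(6,3) = 20; x_3 ≥ 5 gives C(8,3) = 56; x_4 ≥ 8 gives C(5,3) = 10. Together 142.
Add back pairs where two caps are both exceeded: 0 + 1 + 0 + 0 + 0 + 0 = 1.
By inclusion–exclusion the count is 286 − 142 + 1 = 145.

145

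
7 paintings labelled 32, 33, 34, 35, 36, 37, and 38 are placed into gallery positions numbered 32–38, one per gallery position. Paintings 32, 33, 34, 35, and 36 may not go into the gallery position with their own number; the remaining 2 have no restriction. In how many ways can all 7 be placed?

2428

Let Aᵢ (for 32 ≤ i ≤ 36) be the placements that put painting i in its forbidden gallery position. Any j of these fix j positions, leaving (7−j)! ways to fill the rest, and there are C(5,j) ways to pick which j.
By inclusion–exclusion, the number of valid placements is Σ_{j=0}^{5} (−1)^j C(5,j)·(7−j)!.
Computing: 5040 − 3600 + 1200 − 240 + 30 − 2 = 2428.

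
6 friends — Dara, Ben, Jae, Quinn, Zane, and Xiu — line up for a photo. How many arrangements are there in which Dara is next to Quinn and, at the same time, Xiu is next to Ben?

Treat {Dara,Quinn} as one block (2 orders) and {Xiu,Ben} as another (2 orders).
That leaves 4 units to arrange: 2 × 2 × 4! = 4 × 24 = 96.

96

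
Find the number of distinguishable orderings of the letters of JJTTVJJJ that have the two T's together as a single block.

42

Treat the 2 copies of T as a single block. The multiset to arrange is then {TT, J, J, J, J, J, V}, 7 items in all.
That gives (7)!/(5!) = 42 arrangements.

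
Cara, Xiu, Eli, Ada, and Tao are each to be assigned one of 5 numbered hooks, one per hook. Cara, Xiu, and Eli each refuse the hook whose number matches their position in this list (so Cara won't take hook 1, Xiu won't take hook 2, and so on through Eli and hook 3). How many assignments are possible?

Let Aᵢ (for i ∈ {1, 2, 3}) be the placements that put person i in their forbidden hook. Any j of these fix j positions, leaving (5−j)! ways to fill the rest, and there are C(3,j) ways to pick which j.
By inclusion–exclusion, the number of valid placements is Σ_{j=0}^{3} (−1)^j C(3,j)·(5−j)!.
Computing: 120 − 72 + 18 − 2 = 64.

64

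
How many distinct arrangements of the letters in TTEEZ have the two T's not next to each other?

18

Total arrangements of TTEEZ: 5!/(2!·2!) = 30.
Arrangements with the T's together: treat TT as one letter, giving (4)!/(2!) = 12.
Hence 30 − 12 = 18.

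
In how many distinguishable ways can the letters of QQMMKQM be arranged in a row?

The 7 letters of QQMMKQM have repeats: M appearing 3 times and Q appearing 3 times.
So there are 7! / (3!·3!) = 140 distinguishable arrangements.

140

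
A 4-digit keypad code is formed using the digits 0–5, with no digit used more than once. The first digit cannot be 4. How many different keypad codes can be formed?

300

The first digit has 6−1 = 5 choices (anything except 4).
The remaining 3 digits are filled from the other 5 symbols without repetition: 5 × 4 × 3 = 60.
Total: 5 × 60 = 300.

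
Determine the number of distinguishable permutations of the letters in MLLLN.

20

Letter multiplicities in MLLLN: L×3, M×1, N×1.
Dividing 5! = 120 by 3! = 6 for the repeated letters gives 20.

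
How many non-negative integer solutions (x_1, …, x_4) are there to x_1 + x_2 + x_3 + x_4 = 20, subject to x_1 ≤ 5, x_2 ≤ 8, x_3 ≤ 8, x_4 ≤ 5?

Ignoring the caps, the number of non-negative solutions to x_1+…+x_4 = 20 is C(23,3) = 1771.
Subtract solutions that violate a single cap (substitute x_i' = x_i − (cap_i+1)): x_1 ≥ 6 gives C(17,3) = 680; x_2 ≥ 9 gives C(14,3) = 364; x_3 ≥ 9 gives C(14,3) = 364; x_4 ≥ 6 gives C(17,3) = 680. Together 2088.
Add back pairs where two caps are both exceeded: 56 + 56 + 165 + 10 + 56 + 56 = 399.
By inclusion–exclusion the count is 1771 − 2088 + 399 = 82.

82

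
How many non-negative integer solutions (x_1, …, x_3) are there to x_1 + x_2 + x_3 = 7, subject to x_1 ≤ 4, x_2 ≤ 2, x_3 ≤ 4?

9

By stars and bars, unrestricted non-negative solutions to x_1+…+x_3 = 7 number C(7+2,2) = 36.
Subtract solutions that violate a single cap (substitute x_i' = x_i − (cap_i+1)): x_1 ≥ 5 gives C(4,2) = 6; x_2 ≥ 3 gives C(6,2) = 15; x_3 ≥ 5 gives C(4,2) = 6. Together 27.
No two caps can be exceeded simultaneously, so the pair terms are all 0.
By inclusion–exclusion the count is 36 − 27 + 0 = 9.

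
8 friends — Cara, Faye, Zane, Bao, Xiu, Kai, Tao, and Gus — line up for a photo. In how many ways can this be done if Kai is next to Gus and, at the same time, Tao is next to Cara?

2880

Treat {Kai,Gus} as one block (2 orders) and {Tao,Cara} as another (2 orders).
That leaves 6 units to arrange: 2 × 2 × 6! = 4 × 720 = 2880.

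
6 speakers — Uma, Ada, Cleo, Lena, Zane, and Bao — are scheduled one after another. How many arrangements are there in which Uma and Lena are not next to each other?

Of the 6! = 720 arrangements, those with Uma and Lena adjacent number 2 × 5! = 240 (treat the pair as a block with 2 internal orders).
Complementary counting: 720 − 240 = 480.

480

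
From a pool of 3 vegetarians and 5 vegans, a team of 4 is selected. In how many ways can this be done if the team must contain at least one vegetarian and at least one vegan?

65

Unrestricted: C(8,4) = 70 ways to pick any 4 of the 8.
Selections missing a whole group: no vegetarians → C(5,4) = 5; no vegans → C(3,4) = 0.
Both groups omitted at once is impossible, so 70 − 5 = 65.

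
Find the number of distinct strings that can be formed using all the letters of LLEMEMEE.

The 8 letters of LLEMEMEE have repeats: E appearing 4 times, L appearing twice, and M appearing twice.
The number of distinct arrangements is 8!/(4!·2!·2!) = 40320/96 = 420.

420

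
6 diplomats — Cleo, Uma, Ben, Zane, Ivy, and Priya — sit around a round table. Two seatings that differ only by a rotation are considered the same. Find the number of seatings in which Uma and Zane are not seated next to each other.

All circular seatings of 6 people number (5)! = 120.
Seatings with Uma beside Zane: treat them as a block with 2 internal orders, giving 2 × (4)! = 48.
Subtracting, 120 − 48 = 72.

72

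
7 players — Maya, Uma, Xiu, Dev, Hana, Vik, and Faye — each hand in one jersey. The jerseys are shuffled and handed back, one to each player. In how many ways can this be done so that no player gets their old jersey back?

Let Aᵢ be the assignments in which player i gets their old jersey. We want the size of the complement of A₁∪…∪A_7.
By inclusion–exclusion this is Σ_{j=0}^{7} (−1)^j C(7,j)·(7−j)!.
Computing: 5040 − 5040 + 2520 − 840 + 210 − 42 + 7 − 1 = 1854.

1854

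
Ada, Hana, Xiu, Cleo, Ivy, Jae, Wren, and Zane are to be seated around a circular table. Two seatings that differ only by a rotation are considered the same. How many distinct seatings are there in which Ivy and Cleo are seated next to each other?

Treat {Ivy, Cleo} as one unit (2 internal orders) and seat the resulting 7 units around the table: (6)! circular arrangements.
So 2 × (6)! = 2 × 720 = 1440.

1440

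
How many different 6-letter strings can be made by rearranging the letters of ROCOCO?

60

The 6 letters of ROCOCO have repeats: C appearing twice and O appearing 3 times.
The number of distinct arrangements is 6!/(3!·2!) = 720/12 = 60.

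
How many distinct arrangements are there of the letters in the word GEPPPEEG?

GEPPPEEG has 8 letters with E appearing 3 times, G appearing twice, and P appearing 3 times.
So there are 8! / (3!·3!·2!) = 560 distinguishable arrangements.

560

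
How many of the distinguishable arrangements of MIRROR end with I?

20

With the last slot taken by I, it remains to arrange the other 5 letters (MRROR).
Those 5 letters have R appearing 3 times, giving (5)!/(3!) = 20.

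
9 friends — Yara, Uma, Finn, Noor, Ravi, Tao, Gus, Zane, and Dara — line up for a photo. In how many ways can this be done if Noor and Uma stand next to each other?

Place the 7 others and the Noor-Uma pair as 8 objects in a line; the pair has 2 internal arrangements.
That gives 2 × 8! = 2 × 40320 = 80640.

80640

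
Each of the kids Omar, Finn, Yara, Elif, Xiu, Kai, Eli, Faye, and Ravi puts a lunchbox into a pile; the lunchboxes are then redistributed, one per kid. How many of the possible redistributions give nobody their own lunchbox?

133496

Count assignments avoiding every fixed point. For any j of the 9 kids fixed to their own lunchbox, the other 9−j can be arranged in (9−j)! ways.
By inclusion–exclusion this is Σ_{j=0}^{9} (−1)^j C(9,j)·(9−j)!.
Computing: 362880 − 362880 + 181440 − 60480 + 15120 − 3024 + 504 − 72 + 9 − 1 = 133496.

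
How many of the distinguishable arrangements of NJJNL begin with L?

Fix L in the first position and arrange the remaining 4 letters.
Those 4 letters have J appearing twice and N appearing twice, giving (4)!/(2!·2!) = 6.

6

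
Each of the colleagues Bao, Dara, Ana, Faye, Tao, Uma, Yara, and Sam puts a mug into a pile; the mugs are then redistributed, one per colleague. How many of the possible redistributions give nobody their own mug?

Let Aᵢ be the assignments in which colleague i gets their own mug. We want the size of the complement of A₁∪…∪A_8.
By inclusion–exclusion this is Σ_{j=0}^{8} (−1)^j C(8,j)·(8−j)!.
Computing: 40320 − 40320 + 20160 − 6720 + 1680 − 336 + 56 − 8 + 1 = 14833.

14833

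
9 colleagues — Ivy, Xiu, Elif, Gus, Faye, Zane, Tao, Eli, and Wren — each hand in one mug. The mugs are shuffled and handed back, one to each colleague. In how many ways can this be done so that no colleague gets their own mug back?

133496

This is the derangement count D_9: permutations of 9 items with no fixed point.
By inclusion–exclusion this is Σ_{j=0}^{9} (−1)^j C(9,j)·(9−j)!.
Computing: 362880 − 362880 + 181440 − 60480 + 15120 − 3024 + 504 − 72 + 9 − 1 = 133496.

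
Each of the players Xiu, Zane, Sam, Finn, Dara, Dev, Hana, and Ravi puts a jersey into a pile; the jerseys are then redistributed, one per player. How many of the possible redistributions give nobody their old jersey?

14833

This is the derangement count D_8: permutations of 8 items with no fixed point.
By inclusion–exclusion this is Σ_{j=0}^{8} (−1)^j C(8,j)·(8−j)!.
Computing: 40320 − 40320 + 20160 − 6720 + 1680 − 336 + 56 − 8 + 1 = 14833.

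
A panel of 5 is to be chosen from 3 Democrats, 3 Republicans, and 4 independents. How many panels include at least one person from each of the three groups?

204

Unrestricted: C(10,5) = 252 ways to pick any 5 of the 10.
Selections missing a whole group: no Democrats → C(7,5) = 21; no Republicans → C(7,5) = 21; no independents → C(6,5) = 6.
Add back selections omitting two groups (i.e. drawn from a single group): C(3,5) + C(3,5) + C(4,5) = 0.
By inclusion–exclusion: 252 − 48 + 0 = 204.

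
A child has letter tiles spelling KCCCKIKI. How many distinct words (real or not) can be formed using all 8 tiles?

560

The 8 letters of KCCCKIKI have repeats: C appearing 3 times, I appearing twice, and K appearing 3 times.
Dividing 8! = 40320 by 3!·3!·2! = 72 for the repeated letters gives 560.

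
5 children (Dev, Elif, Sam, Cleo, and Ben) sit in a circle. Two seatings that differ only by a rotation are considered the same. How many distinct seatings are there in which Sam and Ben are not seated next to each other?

Without the restriction there are (4)! = 24 seatings.
Those with Sam next to Ben: fuse the pair into one unit and seat 4 units around a circle — 2·(3)! = 12.
Subtracting, 24 − 12 = 12.

12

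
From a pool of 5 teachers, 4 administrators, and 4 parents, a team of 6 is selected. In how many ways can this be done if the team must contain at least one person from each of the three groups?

Total 6-person selections from all 13: C(13,6) = 1716.
Subtract selections that omit an entire group: no teachers → C(8,6) = 28; no administrators → C(9,6) = 84; no parents → C(9,6) = 84.
Add back selections omitting two groups (i.e. drawn from a single group): C(5,6) + C(4,6) + C(4,6) = 0.
By inclusion–exclusion: 1716 − 196 + 0 = 1520.

1520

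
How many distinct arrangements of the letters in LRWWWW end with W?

20

With the last slot taken by W, it remains to arrange the other 5 letters (LRWWW).
Those 5 letters have W appearing 3 times, giving (5)!/(3!) = 20.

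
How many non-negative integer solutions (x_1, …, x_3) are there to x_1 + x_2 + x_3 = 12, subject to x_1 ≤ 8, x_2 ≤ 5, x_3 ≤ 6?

Without the upper bounds there are C(14,2) = 91 ways to split 12 among 3 variables.
Subtract solutions that violate a single cap (substitute x_i' = x_i − (cap_i+1)): x_1 ≥ 9 gives C(5,2) = 10; x_2 ≥ 6 gives C(8,2) = 28; x_3 ≥ 7 gives C(7,2) = 21. Together 59.
No two caps can be exceeded simultaneously, so the pair terms are all 0.
By inclusion–exclusion the count is 91 − 59 + 0 = 32.

32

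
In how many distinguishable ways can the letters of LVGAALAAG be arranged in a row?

Letter multiplicities in LVGAALAAG: A×4, G×2, L×2, V×1.
The number of distinct arrangements is 9!/(4!·2!·2!) = 362880/96 = 3780.

3780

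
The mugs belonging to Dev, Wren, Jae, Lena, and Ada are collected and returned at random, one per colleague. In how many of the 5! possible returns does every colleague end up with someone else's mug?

Count assignments avoiding every fixed point. For any j of the 5 colleagues fixed to their own mug, the other 5−j can be arranged in (5−j)! ways.
By inclusion–exclusion this is Σ_{j=0}^{5} (−1)^j C(5,j)·(5−j)!.
Computing: 120 − 120 + 60 − 20 + 5 − 1 = 44.

44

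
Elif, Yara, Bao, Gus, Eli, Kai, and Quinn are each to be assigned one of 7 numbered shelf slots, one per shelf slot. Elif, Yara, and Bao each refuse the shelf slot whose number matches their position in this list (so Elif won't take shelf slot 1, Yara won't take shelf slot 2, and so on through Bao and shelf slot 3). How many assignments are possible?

3216

Let Aᵢ (for i ∈ {1, 2, 3}) be the placements that put person i in their forbidden shelf slot. Any j of these fix j positions, leaving (7−j)! ways to fill the rest, and there are C(3,j) ways to pick which j.
By inclusion–exclusion, the number of valid placements is Σ_{j=0}^{3} (−1)^j C(3,j)·(7−j)!.
Computing: 5040 − 2160 + 360 − 24 = 3216.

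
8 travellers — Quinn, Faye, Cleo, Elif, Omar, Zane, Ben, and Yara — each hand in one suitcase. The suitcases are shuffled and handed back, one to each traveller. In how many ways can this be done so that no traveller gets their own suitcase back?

14833

Let Aᵢ be the assignments in which traveller i gets their own suitcase. We want the size of the complement of A₁∪…∪A_8.
By inclusion–exclusion this is Σ_{j=0}^{8} (−1)^j C(8,j)·(8−j)!.
Computing: 40320 − 40320 + 20160 − 6720 + 1680 − 336 + 56 − 8 + 1 = 14833.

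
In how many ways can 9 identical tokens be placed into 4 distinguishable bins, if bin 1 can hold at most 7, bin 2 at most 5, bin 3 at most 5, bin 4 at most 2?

94

By stars and bars, unrestricted non-negative solutions to x_1+…+x_4 = 9 number C(9+3,3) = 220.
Subtract solutions that violate a single cap (substitute x_i' = x_i − (cap_i+1)): x_1 ≥ 8 gives C(4,3) = 4; x_2 ≥ 6 gives C(6,3) = 20; x_3 ≥ 6 gives C(6,3) = 20; x_4 ≥ 3 gives C(9,3) = 84. Together 128.
Add back pairs where two caps are both exceeded: 0 + 0 + 0 + 0 + 1 + 1 = 2.
By inclusion–exclusion the count is 220 − 128 + 2 = 94.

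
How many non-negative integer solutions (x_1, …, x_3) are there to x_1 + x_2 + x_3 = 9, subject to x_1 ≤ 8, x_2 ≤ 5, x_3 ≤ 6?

By stars and bars, unrestricted non-negative solutions to x_1+…+x_3 = 9 number C(9+2,2) = 55.
Subtract solutions that violate a single cap (substitute x_i' = x_i − (cap_i+1)): x_1 ≥ 9 gives C(2,2) = 1; x_2 ≥ 6 gives C(5,2) = 10; x_3 ≥ 7 gives C(4,2) = 6. Together 17.
No two caps can be exceeded simultaneously, so the pair terms are all 0.
By inclusion–exclusion the count is 55 − 17 + 0 = 38.

38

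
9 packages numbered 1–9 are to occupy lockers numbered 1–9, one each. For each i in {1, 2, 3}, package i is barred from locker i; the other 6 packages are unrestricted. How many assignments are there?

256320

Let Aᵢ (for i ∈ {1, 2, 3}) be the placements that put package i in its forbidden locker. Any j of these fix j positions, leaving (9−j)! ways to fill the rest, and there are C(3,j) ways to pick which j.
By inclusion–exclusion, the number of valid placements is Σ_{j=0}^{3} (−1)^j C(3,j)·(9−j)!.
Computing: 362880 − 120960 + 15120 − 720 = 256320.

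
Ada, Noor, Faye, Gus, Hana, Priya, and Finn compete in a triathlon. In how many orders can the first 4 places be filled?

There are 7 choices for 1st place, 6 for 2nd, and so on down to 4 for position 4.
That gives 7 × 6 × 5 × 4 = 840.

840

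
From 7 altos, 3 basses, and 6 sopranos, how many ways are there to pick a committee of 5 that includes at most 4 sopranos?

Split by how many sopranos are chosen (0 through 4).
Sum: C(6,0)·C(10,5) + C(6,1)·C(10,4) + C(6,2)·C(10,3) + C(6,3)·C(10,2) + C(6,4)·C(10,1) = 252 + 1260 + 1800 + 900 + 150 = 4362.

4362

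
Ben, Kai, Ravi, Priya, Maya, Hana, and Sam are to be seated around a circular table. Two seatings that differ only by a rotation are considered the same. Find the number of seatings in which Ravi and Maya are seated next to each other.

Treat {Ravi, Maya} as one unit (2 internal orders) and seat the resulting 6 units around the table: (5)! circular arrangements.
So 2 × (5)! = 2 × 120 = 240.

240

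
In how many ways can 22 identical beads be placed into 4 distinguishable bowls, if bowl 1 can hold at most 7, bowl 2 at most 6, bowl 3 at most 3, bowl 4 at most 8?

10

Ignoring the caps, the number of non-negative solutions to x_1+…+x_4 = 22 is C(25,3) = 2300.
Subtract solutions that violate a single cap (substitute x_i' = x_i − (cap_i+1)): x_1 ≥ 8 gives C(17,3) = 680; x_2 ≥ 7 gives C(18,3) = 816; x_3 ≥ 4 gives C(21,3) = 1330; x_4 ≥ 9 gives C(16,3) = 560. Together 3386.
Add back pairs where two caps are both exceeded: 120 + 286 + 56 + 364 + 84 + 220 = 1130.
Subtract triples: 20 + 0 + 4 + 10 = 34.
By inclusion–exclusion the count is 2300 − 3386 + 1130 − 34 = 10.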